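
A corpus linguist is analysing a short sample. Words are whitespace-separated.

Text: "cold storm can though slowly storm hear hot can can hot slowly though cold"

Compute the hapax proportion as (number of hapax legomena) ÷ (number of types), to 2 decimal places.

Frequencies: can:3, cold:2, storm:2, though:2, slowly:2, hot:2, hear:1
Hapax count = 1; type count = 7.
Ratio = 1 / 7 = 0.14

0.14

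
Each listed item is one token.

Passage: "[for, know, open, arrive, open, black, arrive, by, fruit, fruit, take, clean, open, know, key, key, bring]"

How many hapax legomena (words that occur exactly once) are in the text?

Frequencies: open:3, know:2, arrive:2, fruit:2, key:2, for:1, black:1, by:1, take:1, clean:1, bring:1
Hapax (freq=1): black, bring, by, clean, for, take

6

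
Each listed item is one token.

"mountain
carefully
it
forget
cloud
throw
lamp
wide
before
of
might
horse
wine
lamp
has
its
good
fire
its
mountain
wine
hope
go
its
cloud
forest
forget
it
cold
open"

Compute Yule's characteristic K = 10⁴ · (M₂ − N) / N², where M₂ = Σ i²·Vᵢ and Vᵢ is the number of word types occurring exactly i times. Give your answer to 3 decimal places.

Frequencies: its:3, mountain:2, it:2, forget:2, cloud:2, lamp:2, wine:2, carefully:1, throw:1, wide:1, before:1, of:1, might:1, horse:1, has:1, good:1, fire:1, hope:1, go:1, forest:1, … (2 more, each freq 1)
N = 30. Frequency spectrum: V_1=15, V_2=6, V_3=1
M₂ = 1²·15 + 2²·6 + 3²·1 = 48
K = 10000 × (48 − 30) / 30² = 200.000

200.000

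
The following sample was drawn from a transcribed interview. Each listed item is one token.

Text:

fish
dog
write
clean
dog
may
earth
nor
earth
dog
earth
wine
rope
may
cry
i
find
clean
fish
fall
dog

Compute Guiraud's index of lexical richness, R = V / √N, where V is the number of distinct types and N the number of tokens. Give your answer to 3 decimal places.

2.837

N = 21, V = 13.
√N = 4.582576
R = 13 / 4.582576 = 2.837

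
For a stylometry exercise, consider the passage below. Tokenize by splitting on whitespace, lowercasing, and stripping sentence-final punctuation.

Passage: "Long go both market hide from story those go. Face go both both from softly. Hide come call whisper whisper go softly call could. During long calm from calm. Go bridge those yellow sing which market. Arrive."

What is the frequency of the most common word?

Frequencies: go:5, both:3, from:3, long:2, market:2, hide:2, those:2, softly:2, call:2, whisper:2, calm:2, story:1, face:1, come:1, could:1, during:1, bridge:1, yellow:1, sing:1, which:1, … (1 more, each freq 1)
Most common: 'go' with frequency 5.

5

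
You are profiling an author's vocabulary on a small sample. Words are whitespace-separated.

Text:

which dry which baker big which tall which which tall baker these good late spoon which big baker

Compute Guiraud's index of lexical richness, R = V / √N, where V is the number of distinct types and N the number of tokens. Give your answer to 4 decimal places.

2.1213

N = 18, V = 9.
√N = 4.242641
R = 9 / 4.242641 = 2.1213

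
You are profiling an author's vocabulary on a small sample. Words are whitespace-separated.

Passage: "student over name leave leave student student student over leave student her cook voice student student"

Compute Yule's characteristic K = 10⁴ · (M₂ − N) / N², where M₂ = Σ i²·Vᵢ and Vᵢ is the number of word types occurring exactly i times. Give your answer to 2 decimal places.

Frequencies: student:7, leave:3, over:2, name:1, her:1, cook:1, voice:1
N = 16. Frequency spectrum: V_1=4, V_2=1, V_3=1, V_7=1
M₂ = 1²·4 + 2²·1 + 3²·1 + 7²·1 = 66
K = 10000 × (66 − 16) / 16² = 1953.13

1953.13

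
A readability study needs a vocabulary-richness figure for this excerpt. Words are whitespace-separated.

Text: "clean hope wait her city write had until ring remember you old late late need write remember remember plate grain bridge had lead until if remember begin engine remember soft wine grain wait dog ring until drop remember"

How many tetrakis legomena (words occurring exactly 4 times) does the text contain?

Frequencies: remember:6, until:3, wait:2, write:2, had:2, ring:2, late:2, grain:2, clean:1, hope:1, her:1, city:1, you:1, old:1, need:1, plate:1, bridge:1, lead:1, if:1, begin:1, … (5 more, each freq 1)
Words with frequency 4: (none)

0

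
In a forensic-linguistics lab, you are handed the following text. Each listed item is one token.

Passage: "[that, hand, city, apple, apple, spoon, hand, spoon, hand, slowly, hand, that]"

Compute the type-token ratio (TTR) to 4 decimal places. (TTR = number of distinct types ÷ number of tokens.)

N = 12 tokens, V = 6 types.
TTR = V / N = 6 / 12 = 0.5000

0.5000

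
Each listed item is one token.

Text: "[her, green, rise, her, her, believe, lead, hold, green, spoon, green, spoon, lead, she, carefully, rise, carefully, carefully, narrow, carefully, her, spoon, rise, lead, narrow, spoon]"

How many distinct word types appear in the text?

Distinct types: {believe, carefully, green, her, hold, lead, narrow, rise, she, spoon}
V = 10

10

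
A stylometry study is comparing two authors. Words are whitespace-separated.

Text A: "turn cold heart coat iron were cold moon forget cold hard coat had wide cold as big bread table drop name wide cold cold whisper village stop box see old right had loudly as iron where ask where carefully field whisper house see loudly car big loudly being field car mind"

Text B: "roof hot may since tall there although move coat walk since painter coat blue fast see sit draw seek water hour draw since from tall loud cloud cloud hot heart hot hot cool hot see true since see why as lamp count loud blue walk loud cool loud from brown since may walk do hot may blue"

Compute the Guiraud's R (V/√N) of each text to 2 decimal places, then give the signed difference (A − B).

0.51

A: V=33, N=51, R=4.62
B: V=31, N=57, R=4.11
Difference = 4.62 − 4.11 = 0.51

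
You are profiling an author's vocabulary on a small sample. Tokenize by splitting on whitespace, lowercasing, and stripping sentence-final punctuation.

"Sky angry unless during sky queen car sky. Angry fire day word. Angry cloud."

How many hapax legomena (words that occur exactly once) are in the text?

8

Frequencies: sky:3, angry:3, unless:1, during:1, queen:1, car:1, fire:1, day:1, word:1, cloud:1
Hapax (freq=1): car, cloud, day, during, fire, queen, unless, word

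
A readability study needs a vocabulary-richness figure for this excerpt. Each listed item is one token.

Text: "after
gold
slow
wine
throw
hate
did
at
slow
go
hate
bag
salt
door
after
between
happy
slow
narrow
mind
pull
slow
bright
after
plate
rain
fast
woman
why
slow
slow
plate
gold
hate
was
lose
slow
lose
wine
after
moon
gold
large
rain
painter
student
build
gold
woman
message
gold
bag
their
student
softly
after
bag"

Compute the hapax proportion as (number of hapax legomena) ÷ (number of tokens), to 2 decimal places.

0.39

Frequencies: slow:7, after:5, gold:5, hate:3, bag:3, wine:2, plate:2, rain:2, woman:2, lose:2, student:2, throw:1, did:1, at:1, go:1, salt:1, door:1, between:1, happy:1, narrow:1, … (13 more, each freq 1)
Hapax count = 22; token count = 57.
Ratio = 22 / 57 = 0.39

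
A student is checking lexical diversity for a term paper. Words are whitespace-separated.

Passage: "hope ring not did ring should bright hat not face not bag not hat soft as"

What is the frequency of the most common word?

4

Frequencies: not:4, ring:2, hat:2, hope:1, did:1, should:1, bright:1, face:1, bag:1, soft:1, as:1
Most common: 'not' with frequency 4.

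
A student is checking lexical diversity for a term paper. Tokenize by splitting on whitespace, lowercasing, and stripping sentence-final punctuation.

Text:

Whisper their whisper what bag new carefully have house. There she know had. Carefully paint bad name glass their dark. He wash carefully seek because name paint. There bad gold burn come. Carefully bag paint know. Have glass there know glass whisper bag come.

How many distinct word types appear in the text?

Distinct types: {bad, bag, because, burn, carefully, come, dark, glass, gold, had, have, he, house, know, name, new, paint, seek, she, their, there, wash, what, whisper}
V = 24

24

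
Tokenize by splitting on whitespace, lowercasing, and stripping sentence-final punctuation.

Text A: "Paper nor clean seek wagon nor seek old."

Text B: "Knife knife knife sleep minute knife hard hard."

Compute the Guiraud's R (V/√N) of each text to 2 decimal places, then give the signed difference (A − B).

0.71

A: V=6, N=8, R=2.12
B: V=4, N=8, R=1.41
Difference = 2.12 − 1.41 = 0.71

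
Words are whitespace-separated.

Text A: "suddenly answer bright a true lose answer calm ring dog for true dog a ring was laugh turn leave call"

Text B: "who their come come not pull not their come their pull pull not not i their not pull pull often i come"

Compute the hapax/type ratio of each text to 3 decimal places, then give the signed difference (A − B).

0.381

A: hapax=10, V=15, ratio=0.667
B: hapax=2, V=7, ratio=0.286
Difference = 0.667 − 0.286 = 0.381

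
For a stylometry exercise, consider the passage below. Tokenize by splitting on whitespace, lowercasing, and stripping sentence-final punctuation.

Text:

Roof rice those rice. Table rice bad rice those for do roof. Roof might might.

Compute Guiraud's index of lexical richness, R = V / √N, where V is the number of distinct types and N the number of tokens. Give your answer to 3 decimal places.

2.066

N = 15, V = 8.
√N = 3.872983
R = 8 / 3.872983 = 2.066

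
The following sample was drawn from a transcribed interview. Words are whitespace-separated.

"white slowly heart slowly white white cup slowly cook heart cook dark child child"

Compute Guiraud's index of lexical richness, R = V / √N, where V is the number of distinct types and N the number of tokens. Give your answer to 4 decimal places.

N = 14, V = 7.
√N = 3.741657
R = 7 / 3.741657 = 1.8708

1.8708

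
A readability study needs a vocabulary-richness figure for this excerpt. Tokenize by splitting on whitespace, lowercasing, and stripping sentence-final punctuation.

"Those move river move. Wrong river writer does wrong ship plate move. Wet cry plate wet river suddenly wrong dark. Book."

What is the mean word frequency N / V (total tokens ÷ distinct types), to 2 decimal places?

N = 21 tokens, V = 13 types.
Mean frequency = N / V = 21 / 13 = 1.62

1.62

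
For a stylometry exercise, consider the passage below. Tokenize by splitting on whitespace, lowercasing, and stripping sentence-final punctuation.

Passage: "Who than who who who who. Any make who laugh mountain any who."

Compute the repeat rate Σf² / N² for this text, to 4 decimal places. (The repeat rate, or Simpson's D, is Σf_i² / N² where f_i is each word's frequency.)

0.3373

Frequencies: who:7, any:2, than:1, make:1, laugh:1, mountain:1
Σf² = 57; N² = 169
Repeat rate = 57 / 169 = 0.3373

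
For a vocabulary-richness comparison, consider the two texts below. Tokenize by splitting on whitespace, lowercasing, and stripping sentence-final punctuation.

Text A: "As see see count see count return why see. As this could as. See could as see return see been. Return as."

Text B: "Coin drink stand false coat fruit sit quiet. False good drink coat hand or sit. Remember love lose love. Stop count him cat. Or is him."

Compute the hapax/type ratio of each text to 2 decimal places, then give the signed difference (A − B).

-0.25

A: hapax=3, V=8, ratio=0.38
B: hapax=12, V=19, ratio=0.63
Difference = 0.38 − 0.63 = -0.25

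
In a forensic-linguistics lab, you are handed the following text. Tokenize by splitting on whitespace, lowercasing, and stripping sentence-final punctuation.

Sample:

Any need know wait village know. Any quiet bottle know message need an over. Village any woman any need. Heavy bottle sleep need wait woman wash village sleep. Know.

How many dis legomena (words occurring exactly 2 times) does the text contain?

4

Frequencies: any:4, need:4, know:4, village:3, wait:2, bottle:2, woman:2, sleep:2, quiet:1, message:1, an:1, over:1, heavy:1, wash:1
Words with frequency 2: bottle, sleep, wait, woman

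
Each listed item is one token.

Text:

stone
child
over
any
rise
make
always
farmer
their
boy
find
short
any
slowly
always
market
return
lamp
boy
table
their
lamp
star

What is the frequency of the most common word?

Frequencies: any:2, always:2, their:2, boy:2, lamp:2, stone:1, child:1, over:1, rise:1, make:1, farmer:1, find:1, short:1, slowly:1, market:1, return:1, table:1, star:1
Most common: 'any' with frequency 2.

2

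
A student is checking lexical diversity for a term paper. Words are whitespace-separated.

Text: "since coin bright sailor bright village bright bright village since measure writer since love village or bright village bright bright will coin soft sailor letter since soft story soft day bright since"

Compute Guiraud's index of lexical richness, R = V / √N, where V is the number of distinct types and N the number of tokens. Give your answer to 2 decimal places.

N = 32, V = 14.
√N = 5.656854
R = 14 / 5.656854 = 2.47

2.47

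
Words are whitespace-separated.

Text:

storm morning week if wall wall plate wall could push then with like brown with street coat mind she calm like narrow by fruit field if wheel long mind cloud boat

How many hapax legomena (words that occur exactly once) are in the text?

Frequencies: wall:3, if:2, with:2, like:2, mind:2, storm:1, morning:1, week:1, plate:1, could:1, push:1, then:1, brown:1, street:1, coat:1, she:1, calm:1, narrow:1, by:1, fruit:1, … (5 more, each freq 1)
Hapax (freq=1): boat, brown, by, calm, cloud, coat, could, field, fruit, long, morning, narrow, plate, push, she, storm, street, then, week, wheel

20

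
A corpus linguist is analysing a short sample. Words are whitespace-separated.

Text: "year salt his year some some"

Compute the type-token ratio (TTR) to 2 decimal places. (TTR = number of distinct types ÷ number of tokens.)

N = 6 tokens, V = 4 types.
TTR = V / N = 4 / 6 = 0.67

0.67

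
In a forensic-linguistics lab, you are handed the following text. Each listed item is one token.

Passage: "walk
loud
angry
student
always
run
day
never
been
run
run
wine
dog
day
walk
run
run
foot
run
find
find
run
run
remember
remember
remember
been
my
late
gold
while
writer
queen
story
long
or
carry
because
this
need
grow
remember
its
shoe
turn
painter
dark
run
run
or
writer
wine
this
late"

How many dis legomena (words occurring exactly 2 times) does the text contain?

9

Frequencies: run:10, remember:4, walk:2, day:2, been:2, wine:2, find:2, late:2, writer:2, or:2, this:2, loud:1, angry:1, student:1, always:1, never:1, dog:1, foot:1, my:1, gold:1, … (13 more, each freq 1)
Words with frequency 2: been, day, find, late, or, this, walk, wine, writer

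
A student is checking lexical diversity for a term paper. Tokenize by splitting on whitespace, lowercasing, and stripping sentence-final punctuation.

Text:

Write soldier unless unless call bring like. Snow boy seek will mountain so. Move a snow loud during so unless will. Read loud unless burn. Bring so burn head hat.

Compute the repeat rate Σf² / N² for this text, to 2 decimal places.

0.06

Frequencies: unless:4, so:3, bring:2, snow:2, will:2, loud:2, burn:2, write:1, soldier:1, call:1, like:1, boy:1, seek:1, mountain:1, move:1, a:1, during:1, read:1, head:1, hat:1
Σf² = 58; N² = 900
Repeat rate = 58 / 900 = 0.06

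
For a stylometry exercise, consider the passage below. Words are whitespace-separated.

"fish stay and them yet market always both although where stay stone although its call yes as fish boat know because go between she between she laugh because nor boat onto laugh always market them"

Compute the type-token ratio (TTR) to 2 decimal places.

N = 35 tokens, V = 24 types.
TTR = V / N = 24 / 35 = 0.69

0.69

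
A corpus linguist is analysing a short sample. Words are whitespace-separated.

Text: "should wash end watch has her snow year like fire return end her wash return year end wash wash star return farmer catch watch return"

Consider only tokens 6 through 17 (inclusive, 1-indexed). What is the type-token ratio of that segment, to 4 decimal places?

0.6667

Segment tokens 6–17: her, snow, year, like, fire, return, end, her, wash, return, year, end
Segment N = 12, segment V = 8.
TTR = 8 / 12 = 0.6667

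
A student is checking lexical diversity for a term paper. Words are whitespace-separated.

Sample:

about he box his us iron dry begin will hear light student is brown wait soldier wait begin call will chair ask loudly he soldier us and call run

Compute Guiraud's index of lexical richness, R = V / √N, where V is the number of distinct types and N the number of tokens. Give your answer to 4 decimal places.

4.0853

N = 29, V = 22.
√N = 5.385165
R = 22 / 5.385165 = 4.0853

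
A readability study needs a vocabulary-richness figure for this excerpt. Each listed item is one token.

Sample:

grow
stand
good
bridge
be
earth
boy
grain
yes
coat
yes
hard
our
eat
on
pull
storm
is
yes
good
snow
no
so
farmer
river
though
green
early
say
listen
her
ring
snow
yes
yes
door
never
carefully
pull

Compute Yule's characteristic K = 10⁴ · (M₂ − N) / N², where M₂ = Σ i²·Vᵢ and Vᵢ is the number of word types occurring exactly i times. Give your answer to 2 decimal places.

Frequencies: yes:5, good:2, pull:2, snow:2, grow:1, stand:1, bridge:1, be:1, earth:1, boy:1, grain:1, coat:1, hard:1, our:1, eat:1, on:1, storm:1, is:1, no:1, so:1, … (12 more, each freq 1)
N = 39. Frequency spectrum: V_1=28, V_2=3, V_5=1
M₂ = 1²·28 + 2²·3 + 5²·1 = 65
K = 10000 × (65 − 39) / 39² = 170.94

170.94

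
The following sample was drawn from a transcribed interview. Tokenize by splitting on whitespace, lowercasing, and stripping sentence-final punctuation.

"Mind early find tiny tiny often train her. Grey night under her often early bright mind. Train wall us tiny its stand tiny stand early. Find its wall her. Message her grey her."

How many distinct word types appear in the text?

Distinct types: {bright, early, find, grey, her, its, message, mind, night, often, stand, tiny, train, under, us, wall}
V = 16

16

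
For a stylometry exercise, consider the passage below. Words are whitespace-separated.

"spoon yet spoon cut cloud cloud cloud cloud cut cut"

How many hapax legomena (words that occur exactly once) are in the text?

1

Frequencies: cloud:4, cut:3, spoon:2, yet:1
Hapax (freq=1): yet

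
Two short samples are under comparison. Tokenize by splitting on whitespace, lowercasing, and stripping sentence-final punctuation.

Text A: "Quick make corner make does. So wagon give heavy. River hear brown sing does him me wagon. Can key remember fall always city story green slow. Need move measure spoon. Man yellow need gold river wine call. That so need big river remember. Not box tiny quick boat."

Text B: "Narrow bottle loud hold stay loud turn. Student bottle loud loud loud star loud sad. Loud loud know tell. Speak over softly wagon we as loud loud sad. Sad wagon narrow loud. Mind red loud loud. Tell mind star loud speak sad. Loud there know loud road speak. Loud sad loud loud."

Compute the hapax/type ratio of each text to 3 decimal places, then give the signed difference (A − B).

0.265

A: hapax=30, V=38, ratio=0.789
B: hapax=11, V=21, ratio=0.524
Difference = 0.789 − 0.524 = 0.265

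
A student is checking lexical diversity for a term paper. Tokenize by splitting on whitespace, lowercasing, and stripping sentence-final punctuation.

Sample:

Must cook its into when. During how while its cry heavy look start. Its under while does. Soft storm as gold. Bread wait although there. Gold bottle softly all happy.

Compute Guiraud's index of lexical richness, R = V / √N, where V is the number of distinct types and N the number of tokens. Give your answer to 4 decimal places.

4.7469

N = 30, V = 26.
√N = 5.477226
R = 26 / 5.477226 = 4.7469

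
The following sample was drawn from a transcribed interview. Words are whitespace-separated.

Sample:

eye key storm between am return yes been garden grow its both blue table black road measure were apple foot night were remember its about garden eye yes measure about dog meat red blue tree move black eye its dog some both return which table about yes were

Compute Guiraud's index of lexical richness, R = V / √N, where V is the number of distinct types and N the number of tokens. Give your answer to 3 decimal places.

N = 48, V = 30.
√N = 6.928203
R = 30 / 6.928203 = 4.330

4.330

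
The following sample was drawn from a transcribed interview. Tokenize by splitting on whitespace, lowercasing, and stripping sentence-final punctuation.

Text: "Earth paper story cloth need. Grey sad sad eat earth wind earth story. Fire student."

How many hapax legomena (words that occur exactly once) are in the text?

Frequencies: earth:3, story:2, sad:2, paper:1, cloth:1, need:1, grey:1, eat:1, wind:1, fire:1, student:1
Hapax (freq=1): cloth, eat, fire, grey, need, paper, student, wind

8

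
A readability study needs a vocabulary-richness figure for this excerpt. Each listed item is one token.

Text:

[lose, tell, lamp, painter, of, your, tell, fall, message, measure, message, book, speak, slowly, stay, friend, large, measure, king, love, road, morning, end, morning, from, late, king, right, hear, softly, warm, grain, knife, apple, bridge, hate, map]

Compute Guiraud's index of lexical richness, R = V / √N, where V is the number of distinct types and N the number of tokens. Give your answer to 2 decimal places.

5.26

N = 37, V = 32.
√N = 6.082763
R = 32 / 6.082763 = 5.26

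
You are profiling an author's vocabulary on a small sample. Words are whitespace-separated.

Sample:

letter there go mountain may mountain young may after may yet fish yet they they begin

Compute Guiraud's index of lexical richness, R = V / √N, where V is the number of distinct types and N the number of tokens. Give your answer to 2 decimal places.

N = 16, V = 11.
√N = 4.000000
R = 11 / 4.000000 = 2.75

2.75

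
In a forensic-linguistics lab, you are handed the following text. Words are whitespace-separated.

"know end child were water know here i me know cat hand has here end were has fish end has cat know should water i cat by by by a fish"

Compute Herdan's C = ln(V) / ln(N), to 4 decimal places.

0.7886

N = 31, V = 15.
ln(V) = 2.708050, ln(N) = 3.433987
C = 2.708050 / 3.433987 = 0.7886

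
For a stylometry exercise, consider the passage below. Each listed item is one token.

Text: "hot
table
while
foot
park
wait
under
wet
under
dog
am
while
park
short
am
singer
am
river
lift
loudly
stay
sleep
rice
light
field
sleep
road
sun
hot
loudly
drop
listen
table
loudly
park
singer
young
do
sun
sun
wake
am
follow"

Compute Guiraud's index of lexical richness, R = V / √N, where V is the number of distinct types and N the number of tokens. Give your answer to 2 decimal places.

N = 43, V = 28.
√N = 6.557439
R = 28 / 6.557439 = 4.27

4.27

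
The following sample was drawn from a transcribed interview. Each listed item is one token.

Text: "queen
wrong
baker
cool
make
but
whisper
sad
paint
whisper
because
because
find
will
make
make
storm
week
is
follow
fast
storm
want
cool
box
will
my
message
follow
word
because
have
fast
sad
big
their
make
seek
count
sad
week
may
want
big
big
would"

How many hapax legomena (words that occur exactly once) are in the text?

17

Frequencies: make:4, sad:3, because:3, big:3, cool:2, whisper:2, will:2, storm:2, week:2, follow:2, fast:2, want:2, queen:1, wrong:1, baker:1, but:1, paint:1, find:1, is:1, box:1, … (9 more, each freq 1)
Hapax (freq=1): baker, box, but, count, find, have, is, may, message, my, paint, queen, seek, their, word, would, wrong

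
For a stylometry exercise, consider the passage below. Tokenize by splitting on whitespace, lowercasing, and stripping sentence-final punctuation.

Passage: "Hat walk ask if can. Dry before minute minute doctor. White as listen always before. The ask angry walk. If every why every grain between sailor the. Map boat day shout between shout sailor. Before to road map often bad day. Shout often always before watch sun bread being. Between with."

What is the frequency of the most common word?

Frequencies: before:4, between:3, shout:3, walk:2, ask:2, if:2, minute:2, always:2, the:2, every:2, sailor:2, map:2, day:2, often:2, hat:1, can:1, dry:1, doctor:1, white:1, as:1, … (13 more, each freq 1)
Most common: 'before' with frequency 4.

4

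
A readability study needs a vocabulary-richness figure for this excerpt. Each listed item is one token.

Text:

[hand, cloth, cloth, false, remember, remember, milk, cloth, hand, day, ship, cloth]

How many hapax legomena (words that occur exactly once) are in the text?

Frequencies: cloth:4, hand:2, remember:2, false:1, milk:1, day:1, ship:1
Hapax (freq=1): day, false, milk, ship

4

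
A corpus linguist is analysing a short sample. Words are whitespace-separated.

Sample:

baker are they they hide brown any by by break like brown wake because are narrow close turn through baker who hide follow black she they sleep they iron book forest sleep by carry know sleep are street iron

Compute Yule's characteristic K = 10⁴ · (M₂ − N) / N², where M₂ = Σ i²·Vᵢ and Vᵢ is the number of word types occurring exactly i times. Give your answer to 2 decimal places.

Frequencies: they:4, are:3, by:3, sleep:3, baker:2, hide:2, brown:2, iron:2, any:1, break:1, like:1, wake:1, because:1, narrow:1, close:1, turn:1, through:1, who:1, follow:1, black:1, … (6 more, each freq 1)
N = 39. Frequency spectrum: V_1=18, V_2=4, V_3=3, V_4=1
M₂ = 1²·18 + 2²·4 + 3²·3 + 4²·1 = 77
K = 10000 × (77 − 39) / 39² = 249.84

249.84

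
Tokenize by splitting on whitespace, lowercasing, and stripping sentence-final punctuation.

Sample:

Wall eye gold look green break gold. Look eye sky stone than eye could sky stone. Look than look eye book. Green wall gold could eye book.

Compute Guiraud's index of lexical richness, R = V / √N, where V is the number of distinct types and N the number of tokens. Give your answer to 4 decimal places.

N = 27, V = 11.
√N = 5.196152
R = 11 / 5.196152 = 2.1170

2.1170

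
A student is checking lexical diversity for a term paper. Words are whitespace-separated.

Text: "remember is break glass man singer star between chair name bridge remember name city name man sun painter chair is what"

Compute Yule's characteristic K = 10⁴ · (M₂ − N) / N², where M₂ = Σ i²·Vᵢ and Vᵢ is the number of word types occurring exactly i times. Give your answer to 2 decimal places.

Frequencies: name:3, remember:2, is:2, man:2, chair:2, break:1, glass:1, singer:1, star:1, between:1, bridge:1, city:1, sun:1, painter:1, what:1
N = 21. Frequency spectrum: V_1=10, V_2=4, V_3=1
M₂ = 1²·10 + 2²·4 + 3²·1 = 35
K = 10000 × (35 − 21) / 21² = 317.46

317.46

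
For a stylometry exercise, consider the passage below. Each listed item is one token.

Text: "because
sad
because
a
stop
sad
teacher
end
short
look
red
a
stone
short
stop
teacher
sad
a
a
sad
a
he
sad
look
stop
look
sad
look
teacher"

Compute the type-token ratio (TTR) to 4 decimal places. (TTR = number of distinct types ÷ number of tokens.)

0.3793

N = 29 tokens, V = 11 types.
TTR = V / N = 11 / 29 = 0.3793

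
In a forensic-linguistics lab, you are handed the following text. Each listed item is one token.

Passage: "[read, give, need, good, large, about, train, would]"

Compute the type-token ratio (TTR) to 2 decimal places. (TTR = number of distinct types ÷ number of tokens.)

1.00

N = 8 tokens, V = 8 types.
TTR = V / N = 8 / 8 = 1.00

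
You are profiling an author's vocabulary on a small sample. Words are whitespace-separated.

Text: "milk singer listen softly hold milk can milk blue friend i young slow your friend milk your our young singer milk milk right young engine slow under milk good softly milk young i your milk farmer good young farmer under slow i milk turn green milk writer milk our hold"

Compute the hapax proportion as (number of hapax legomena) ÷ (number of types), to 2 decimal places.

Frequencies: milk:12, young:5, i:3, slow:3, your:3, singer:2, softly:2, hold:2, friend:2, our:2, under:2, good:2, farmer:2, listen:1, can:1, blue:1, right:1, engine:1, turn:1, green:1, … (1 more, each freq 1)
Hapax count = 8; type count = 21.
Ratio = 8 / 21 = 0.38

0.38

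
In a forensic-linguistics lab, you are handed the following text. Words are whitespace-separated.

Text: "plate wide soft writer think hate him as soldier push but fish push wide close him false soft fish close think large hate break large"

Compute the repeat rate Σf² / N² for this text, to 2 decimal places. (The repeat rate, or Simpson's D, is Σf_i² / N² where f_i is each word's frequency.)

0.07

Frequencies: wide:2, soft:2, think:2, hate:2, him:2, push:2, fish:2, close:2, large:2, plate:1, writer:1, as:1, soldier:1, but:1, false:1, break:1
Σf² = 43; N² = 625
Repeat rate = 43 / 625 = 0.07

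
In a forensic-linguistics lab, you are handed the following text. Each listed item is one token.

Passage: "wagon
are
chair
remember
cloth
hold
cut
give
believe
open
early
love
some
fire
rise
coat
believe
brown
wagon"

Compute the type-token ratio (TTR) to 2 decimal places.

0.89

N = 19 tokens, V = 17 types.
TTR = V / N = 17 / 19 = 0.89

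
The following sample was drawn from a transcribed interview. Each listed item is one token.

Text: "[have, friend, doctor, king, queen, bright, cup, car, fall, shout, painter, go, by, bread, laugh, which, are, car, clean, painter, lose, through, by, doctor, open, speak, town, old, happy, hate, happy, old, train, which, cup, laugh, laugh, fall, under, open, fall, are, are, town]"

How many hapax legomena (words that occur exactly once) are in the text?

Frequencies: fall:3, laugh:3, are:3, doctor:2, cup:2, car:2, painter:2, by:2, which:2, open:2, town:2, old:2, happy:2, have:1, friend:1, king:1, queen:1, bright:1, shout:1, go:1, … (8 more, each freq 1)
Hapax (freq=1): bread, bright, clean, friend, go, hate, have, king, lose, queen, shout, speak, through, train, under

15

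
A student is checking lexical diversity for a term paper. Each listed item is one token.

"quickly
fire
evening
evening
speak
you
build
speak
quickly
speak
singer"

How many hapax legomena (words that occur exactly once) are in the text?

4

Frequencies: speak:3, quickly:2, evening:2, fire:1, you:1, build:1, singer:1
Hapax (freq=1): build, fire, singer, you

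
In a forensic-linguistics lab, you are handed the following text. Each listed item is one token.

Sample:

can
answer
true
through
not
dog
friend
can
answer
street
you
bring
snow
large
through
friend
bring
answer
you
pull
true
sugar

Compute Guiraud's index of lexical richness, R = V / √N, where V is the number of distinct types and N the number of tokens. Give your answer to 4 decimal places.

N = 22, V = 14.
√N = 4.690416
R = 14 / 4.690416 = 2.9848

2.9848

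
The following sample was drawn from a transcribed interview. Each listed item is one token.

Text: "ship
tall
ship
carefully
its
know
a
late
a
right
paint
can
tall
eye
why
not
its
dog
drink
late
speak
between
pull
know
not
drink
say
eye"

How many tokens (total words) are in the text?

28

Tokens: ship, tall, ship, carefully, its, know, a, late, a, right, paint, can, tall, eye, why, not, its, dog, drink, late, speak, between, pull, know, not, drink, say, eye
N = 28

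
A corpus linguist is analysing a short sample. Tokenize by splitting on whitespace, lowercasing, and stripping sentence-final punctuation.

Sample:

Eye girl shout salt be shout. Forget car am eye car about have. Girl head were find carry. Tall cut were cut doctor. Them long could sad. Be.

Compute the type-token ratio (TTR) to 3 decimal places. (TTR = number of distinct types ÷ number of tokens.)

0.750

N = 28 tokens, V = 21 types.
TTR = V / N = 21 / 28 = 0.750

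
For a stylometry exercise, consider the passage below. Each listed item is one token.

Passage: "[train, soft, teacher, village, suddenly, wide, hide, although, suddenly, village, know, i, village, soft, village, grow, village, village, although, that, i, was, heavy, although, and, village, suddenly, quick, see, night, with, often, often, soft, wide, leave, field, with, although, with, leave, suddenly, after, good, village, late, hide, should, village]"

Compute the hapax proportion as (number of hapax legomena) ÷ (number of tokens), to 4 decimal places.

0.3265

Frequencies: village:9, suddenly:4, although:4, soft:3, with:3, wide:2, hide:2, i:2, often:2, leave:2, train:1, teacher:1, know:1, grow:1, that:1, was:1, heavy:1, and:1, quick:1, see:1, … (6 more, each freq 1)
Hapax count = 16; token count = 49.
Ratio = 16 / 49 = 0.3265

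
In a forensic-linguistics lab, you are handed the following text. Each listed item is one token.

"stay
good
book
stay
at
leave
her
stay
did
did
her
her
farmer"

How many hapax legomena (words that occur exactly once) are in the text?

5

Frequencies: stay:3, her:3, did:2, good:1, book:1, at:1, leave:1, farmer:1
Hapax (freq=1): at, book, farmer, good, leave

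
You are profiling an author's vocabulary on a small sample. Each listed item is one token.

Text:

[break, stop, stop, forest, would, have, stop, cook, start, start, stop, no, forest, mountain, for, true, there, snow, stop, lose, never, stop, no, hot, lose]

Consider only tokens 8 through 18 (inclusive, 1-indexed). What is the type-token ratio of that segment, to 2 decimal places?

0.91

Segment tokens 8–18: cook, start, start, stop, no, forest, mountain, for, true, there, snow
Segment N = 11, segment V = 10.
TTR = 10 / 11 = 0.91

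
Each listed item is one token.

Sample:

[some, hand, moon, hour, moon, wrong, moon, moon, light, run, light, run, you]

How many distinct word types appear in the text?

8

Distinct types: {hand, hour, light, moon, run, some, wrong, you}
V = 8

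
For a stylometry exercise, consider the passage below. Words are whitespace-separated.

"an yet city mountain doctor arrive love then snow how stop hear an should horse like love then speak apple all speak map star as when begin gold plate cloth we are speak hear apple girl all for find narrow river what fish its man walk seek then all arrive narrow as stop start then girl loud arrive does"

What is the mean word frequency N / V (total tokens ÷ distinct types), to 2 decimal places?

1.40

N = 59 tokens, V = 42 types.
Mean frequency = N / V = 59 / 42 = 1.40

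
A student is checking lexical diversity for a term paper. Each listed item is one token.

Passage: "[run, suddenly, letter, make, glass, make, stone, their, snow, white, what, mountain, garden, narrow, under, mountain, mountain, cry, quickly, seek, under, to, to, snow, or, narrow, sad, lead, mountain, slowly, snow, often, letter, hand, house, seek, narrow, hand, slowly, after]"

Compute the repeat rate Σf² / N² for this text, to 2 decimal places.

Frequencies: mountain:4, snow:3, narrow:3, letter:2, make:2, under:2, seek:2, to:2, slowly:2, hand:2, run:1, suddenly:1, glass:1, stone:1, their:1, white:1, what:1, garden:1, cry:1, quickly:1, … (6 more, each freq 1)
Σf² = 78; N² = 1600
Repeat rate = 78 / 1600 = 0.05

0.05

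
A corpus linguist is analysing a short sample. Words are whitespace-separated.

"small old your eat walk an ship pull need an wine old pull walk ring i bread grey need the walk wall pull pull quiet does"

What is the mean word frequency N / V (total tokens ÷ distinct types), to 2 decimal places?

N = 26 tokens, V = 18 types.
Mean frequency = N / V = 26 / 18 = 1.44

1.44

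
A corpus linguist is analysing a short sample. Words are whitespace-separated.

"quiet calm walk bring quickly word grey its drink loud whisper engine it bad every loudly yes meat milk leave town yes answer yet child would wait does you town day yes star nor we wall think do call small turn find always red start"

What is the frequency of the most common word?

3

Frequencies: yes:3, town:2, quiet:1, calm:1, walk:1, bring:1, quickly:1, word:1, grey:1, its:1, drink:1, loud:1, whisper:1, engine:1, it:1, bad:1, every:1, loudly:1, meat:1, milk:1, … (22 more, each freq 1)
Most common: 'yes' with frequency 3.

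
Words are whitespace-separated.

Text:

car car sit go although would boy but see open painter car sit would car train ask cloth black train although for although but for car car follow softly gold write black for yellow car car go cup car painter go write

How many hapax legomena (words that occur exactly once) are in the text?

Frequencies: car:9, go:3, although:3, for:3, sit:2, would:2, but:2, painter:2, train:2, black:2, write:2, boy:1, see:1, open:1, ask:1, cloth:1, follow:1, softly:1, gold:1, yellow:1, … (1 more, each freq 1)
Hapax (freq=1): ask, boy, cloth, cup, follow, gold, open, see, softly, yellow

10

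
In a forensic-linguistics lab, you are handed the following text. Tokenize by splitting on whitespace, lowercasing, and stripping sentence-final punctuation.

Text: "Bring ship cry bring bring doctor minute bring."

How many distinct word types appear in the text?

Distinct types: {bring, cry, doctor, minute, ship}
V = 5

5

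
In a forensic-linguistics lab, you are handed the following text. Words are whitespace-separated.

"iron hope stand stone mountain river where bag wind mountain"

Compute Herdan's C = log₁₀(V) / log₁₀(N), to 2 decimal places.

0.95

N = 10, V = 9.
log₁₀(V) = 0.954243, log₁₀(N) = 1.000000
C = 0.954243 / 1.000000 = 0.95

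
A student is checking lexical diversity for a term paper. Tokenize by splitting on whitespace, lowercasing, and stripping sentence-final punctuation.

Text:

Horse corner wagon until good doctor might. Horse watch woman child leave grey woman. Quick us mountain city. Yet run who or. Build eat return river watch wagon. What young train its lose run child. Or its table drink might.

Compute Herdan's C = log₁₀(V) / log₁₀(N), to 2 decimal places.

N = 40, V = 31.
log₁₀(V) = 1.491362, log₁₀(N) = 1.602060
C = 1.491362 / 1.602060 = 0.93

0.93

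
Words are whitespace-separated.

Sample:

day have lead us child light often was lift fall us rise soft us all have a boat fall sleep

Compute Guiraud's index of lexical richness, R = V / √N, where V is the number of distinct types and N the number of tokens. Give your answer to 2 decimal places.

3.58

N = 20, V = 16.
√N = 4.472136
R = 16 / 4.472136 = 3.58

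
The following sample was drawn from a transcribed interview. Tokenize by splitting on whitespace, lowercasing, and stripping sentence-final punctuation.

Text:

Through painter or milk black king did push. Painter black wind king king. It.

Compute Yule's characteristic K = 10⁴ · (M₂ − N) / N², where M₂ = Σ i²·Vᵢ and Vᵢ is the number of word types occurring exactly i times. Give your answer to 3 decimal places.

510.204

Frequencies: king:3, painter:2, black:2, through:1, or:1, milk:1, did:1, push:1, wind:1, it:1
N = 14. Frequency spectrum: V_1=7, V_2=2, V_3=1
M₂ = 1²·7 + 2²·2 + 3²·1 = 24
K = 10000 × (24 − 14) / 14² = 510.204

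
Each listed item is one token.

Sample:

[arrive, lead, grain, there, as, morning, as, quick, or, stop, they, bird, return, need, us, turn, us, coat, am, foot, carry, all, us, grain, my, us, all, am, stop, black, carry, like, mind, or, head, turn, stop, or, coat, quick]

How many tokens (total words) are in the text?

Tokens: arrive, lead, grain, there, as, morning, as, quick, or, stop, they, bird, return, need, us, turn, us, coat, am, foot, carry, all, us, grain, my, us, all, am, stop, black, carry, like, mind, or, head, turn, stop, or, coat, quick
N = 40

40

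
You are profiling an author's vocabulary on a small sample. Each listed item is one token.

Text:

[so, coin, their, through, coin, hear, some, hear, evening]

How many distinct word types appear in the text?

7

Distinct types: {coin, evening, hear, so, some, their, through}
V = 7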